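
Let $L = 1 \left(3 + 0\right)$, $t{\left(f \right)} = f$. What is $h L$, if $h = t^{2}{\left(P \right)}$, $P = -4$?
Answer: $48$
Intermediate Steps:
$h = 16$ ($h = \left(-4\right)^{2} = 16$)
$L = 3$ ($L = 1 \cdot 3 = 3$)
$h L = 16 \cdot 3 = 48$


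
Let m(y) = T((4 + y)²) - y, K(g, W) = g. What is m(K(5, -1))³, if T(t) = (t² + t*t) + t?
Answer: 2298922718392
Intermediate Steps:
T(t) = t + 2*t² (T(t) = (t² + t²) + t = 2*t² + t = t + 2*t²)
m(y) = -y + (4 + y)²*(1 + 2*(4 + y)²) (m(y) = (4 + y)²*(1 + 2*(4 + y)²) - y = -y + (4 + y)²*(1 + 2*(4 + y)²))
m(K(5, -1))³ = ((4 + 5)² - 1*5 + 2*(4 + 5)⁴)³ = (9² - 5 + 2*9⁴)³ = (81 - 5 + 2*6561)³ = (81 - 5 + 13122)³ = 13198³ = 2298922718392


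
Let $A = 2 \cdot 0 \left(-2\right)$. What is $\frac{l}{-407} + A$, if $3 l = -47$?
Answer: $\frac{47}{1221} \approx 0.038493$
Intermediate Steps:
$l = - \frac{47}{3}$ ($l = \frac{1}{3} \left(-47\right) = - \frac{47}{3} \approx -15.667$)
$A = 0$ ($A = 0 \left(-2\right) = 0$)
$\frac{l}{-407} + A = \frac{1}{-407} \left(- \frac{47}{3}\right) + 0 = \left(- \frac{1}{407}\right) \left(- \frac{47}{3}\right) + 0 = \frac{47}{1221} + 0 = \frac{47}{1221}$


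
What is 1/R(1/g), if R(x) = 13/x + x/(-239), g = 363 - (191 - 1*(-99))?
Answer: 17447/16557202 ≈ 0.0010537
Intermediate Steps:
g = 73 (g = 363 - (191 + 99) = 363 - 1*290 = 363 - 290 = 73)
R(x) = 13/x - x/239 (R(x) = 13/x + x*(-1/239) = 13/x - x/239)
1/R(1/g) = 1/(13/(1/73) - 1/239/73) = 1/(13/(1/73) - 1/239*1/73) = 1/(13*73 - 1/17447) = 1/(949 - 1/17447) = 1/(16557202/17447) = 17447/16557202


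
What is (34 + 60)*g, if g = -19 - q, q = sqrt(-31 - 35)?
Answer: -1786 - 94*I*sqrt(66) ≈ -1786.0 - 763.66*I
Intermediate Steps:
q = I*sqrt(66) (q = sqrt(-66) = I*sqrt(66) ≈ 8.124*I)
g = -19 - I*sqrt(66) ≈ -19.0 - 8.124*I
(34 + 60)*g = (34 + 60)*(-19 - I*sqrt(66)) = 94*(-19 - I*sqrt(66)) = -1786 - 94*I*sqrt(66)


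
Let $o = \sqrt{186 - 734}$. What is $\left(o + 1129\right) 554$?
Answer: $625466 + 1108 i \sqrt{137} \approx 6.2547 \cdot 10^{5} + 12969.0 i$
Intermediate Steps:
$o = 2 i \sqrt{137}$ ($o = \sqrt{-548} = 2 i \sqrt{137} \approx 23.409 i$)
$\left(o + 1129\right) 554 = \left(2 i \sqrt{137} + 1129\right) 554 = \left(1129 + 2 i \sqrt{137}\right) 554 = 625466 + 1108 i \sqrt{137}$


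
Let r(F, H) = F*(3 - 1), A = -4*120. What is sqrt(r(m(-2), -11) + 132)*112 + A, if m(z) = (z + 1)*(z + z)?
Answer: -480 + 224*sqrt(35) ≈ 845.20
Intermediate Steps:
m(z) = 2*z*(1 + z) (m(z) = (1 + z)*(2*z) = 2*z*(1 + z))
A = -480
r(F, H) = 2*F (r(F, H) = F*2 = 2*F)
sqrt(r(m(-2), -11) + 132)*112 + A = sqrt(2*(2*(-2)*(1 - 2)) + 132)*112 - 480 = sqrt(2*(2*(-2)*(-1)) + 132)*112 - 480 = sqrt(2*4 + 132)*112 - 480 = sqrt(8 + 132)*112 - 480 = sqrt(140)*112 - 480 = (2*sqrt(35))*112 - 480 = 224*sqrt(35) - 480 = -480 + 224*sqrt(35)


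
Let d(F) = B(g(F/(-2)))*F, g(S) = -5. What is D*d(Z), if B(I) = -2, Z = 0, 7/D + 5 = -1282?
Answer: 0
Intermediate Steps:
D = -7/1287 (D = 7/(-5 - 1282) = 7/(-1287) = 7*(-1/1287) = -7/1287 ≈ -0.0054390)
d(F) = -2*F
D*d(Z) = -(-14)*0/1287 = -7/1287*0 = 0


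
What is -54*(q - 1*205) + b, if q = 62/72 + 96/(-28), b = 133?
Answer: 158783/14 ≈ 11342.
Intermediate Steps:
q = -647/252 (q = 62*(1/72) + 96*(-1/28) = 31/36 - 24/7 = -647/252 ≈ -2.5675)
-54*(q - 1*205) + b = -54*(-647/252 - 1*205) + 133 = -54*(-647/252 - 205) + 133 = -54*(-52307/252) + 133 = 156921/14 + 133 = 158783/14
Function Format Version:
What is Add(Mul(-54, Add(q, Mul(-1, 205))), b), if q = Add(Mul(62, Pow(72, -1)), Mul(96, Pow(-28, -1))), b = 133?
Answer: Rational(158783, 14) ≈ 11342.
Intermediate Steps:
q = Rational(-647, 252) (q = Add(Mul(62, Rational(1, 72)), Mul(96, Rational(-1, 28))) = Add(Rational(31, 36), Rational(-24, 7)) = Rational(-647, 252) ≈ -2.5675)
Add(Mul(-54, Add(q, Mul(-1, 205))), b) = Add(Mul(-54, Add(Rational(-647, 252), Mul(-1, 205))), 133) = Add(Mul(-54, Add(Rational(-647, 252), -205)), 133) = Add(Mul(-54, Rational(-52307, 252)), 133) = Add(Rational(156921, 14), 133) = Rational(158783, 14)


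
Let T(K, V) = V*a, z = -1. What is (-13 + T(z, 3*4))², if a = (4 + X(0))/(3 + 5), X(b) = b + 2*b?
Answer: 49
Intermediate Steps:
X(b) = 3*b
a = ½ (a = (4 + 3*0)/(3 + 5) = (4 + 0)/8 = 4*(⅛) = ½ ≈ 0.50000)
T(K, V) = V/2 (T(K, V) = V*(½) = V/2)
(-13 + T(z, 3*4))² = (-13 + (3*4)/2)² = (-13 + (½)*12)² = (-13 + 6)² = (-7)² = 49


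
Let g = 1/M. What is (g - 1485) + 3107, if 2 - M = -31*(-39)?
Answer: 1957753/1207 ≈ 1622.0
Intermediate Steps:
M = -1207 (M = 2 - (-31)*(-39) = 2 - 1*1209 = 2 - 1209 = -1207)
g = -1/1207 (g = 1/(-1207) = -1/1207 ≈ -0.00082850)
(g - 1485) + 3107 = (-1/1207 - 1485) + 3107 = -1792396/1207 + 3107 = 1957753/1207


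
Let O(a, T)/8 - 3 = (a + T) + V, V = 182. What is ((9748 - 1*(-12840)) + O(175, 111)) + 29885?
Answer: 56241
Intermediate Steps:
O(a, T) = 1480 + 8*T + 8*a (O(a, T) = 24 + 8*((a + T) + 182) = 24 + 8*((T + a) + 182) = 24 + 8*(182 + T + a) = 24 + (1456 + 8*T + 8*a) = 1480 + 8*T + 8*a)
((9748 - 1*(-12840)) + O(175, 111)) + 29885 = ((9748 - 1*(-12840)) + (1480 + 8*111 + 8*175)) + 29885 = ((9748 + 12840) + (1480 + 888 + 1400)) + 29885 = (22588 + 3768) + 29885 = 26356 + 29885 = 56241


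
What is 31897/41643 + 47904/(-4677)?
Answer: -615228001/64921437 ≈ -9.4765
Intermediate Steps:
31897/41643 + 47904/(-4677) = 31897*(1/41643) + 47904*(-1/4677) = 31897/41643 - 15968/1559 = -615228001/64921437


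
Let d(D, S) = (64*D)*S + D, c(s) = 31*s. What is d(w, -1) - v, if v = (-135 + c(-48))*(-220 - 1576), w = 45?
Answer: -2917743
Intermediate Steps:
d(D, S) = D + 64*D*S (d(D, S) = 64*D*S + D = D + 64*D*S)
v = 2914908 (v = (-135 + 31*(-48))*(-220 - 1576) = (-135 - 1488)*(-1796) = -1623*(-1796) = 2914908)
d(w, -1) - v = 45*(1 + 64*(-1)) - 1*2914908 = 45*(1 - 64) - 2914908 = 45*(-63) - 2914908 = -2835 - 2914908 = -2917743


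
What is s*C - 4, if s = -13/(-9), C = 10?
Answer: 94/9 ≈ 10.444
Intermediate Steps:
s = 13/9 (s = -13*(-⅑) = 13/9 ≈ 1.4444)
s*C - 4 = (13/9)*10 - 4 = 130/9 - 4 = 94/9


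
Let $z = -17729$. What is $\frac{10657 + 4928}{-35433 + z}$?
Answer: $- \frac{15585}{53162} \approx -0.29316$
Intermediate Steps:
$\frac{10657 + 4928}{-35433 + z} = \frac{10657 + 4928}{-35433 - 17729} = \frac{15585}{-53162} = 15585 \left(- \frac{1}{53162}\right) = - \frac{15585}{53162}$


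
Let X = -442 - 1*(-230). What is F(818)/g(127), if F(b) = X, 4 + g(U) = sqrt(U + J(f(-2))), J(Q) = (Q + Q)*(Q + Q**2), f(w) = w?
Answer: -848/103 - 212*sqrt(119)/103 ≈ -30.686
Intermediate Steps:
J(Q) = 2*Q*(Q + Q**2) (J(Q) = (2*Q)*(Q + Q**2) = 2*Q*(Q + Q**2))
g(U) = -4 + sqrt(-8 + U) (g(U) = -4 + sqrt(U + 2*(-2)**2*(1 - 2)) = -4 + sqrt(U + 2*4*(-1)) = -4 + sqrt(U - 8) = -4 + sqrt(-8 + U))
X = -212 (X = -442 + 230 = -212)
F(b) = -212
F(818)/g(127) = -212/(-4 + sqrt(-8 + 127)) = -212/(-4 + sqrt(119))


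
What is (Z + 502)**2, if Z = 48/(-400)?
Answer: 157427209/625 ≈ 2.5188e+5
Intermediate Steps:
Z = -3/25 (Z = 48*(-1/400) = -3/25 ≈ -0.12000)
(Z + 502)**2 = (-3/25 + 502)**2 = (12547/25)**2 = 157427209/625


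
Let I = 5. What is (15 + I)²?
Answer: 400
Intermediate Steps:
(15 + I)² = (15 + 5)² = 20² = 400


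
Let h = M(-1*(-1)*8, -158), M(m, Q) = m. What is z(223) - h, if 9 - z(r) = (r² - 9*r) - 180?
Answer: -47541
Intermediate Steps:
z(r) = 189 - r² + 9*r (z(r) = 9 - ((r² - 9*r) - 180) = 9 - (-180 + r² - 9*r) = 9 + (180 - r² + 9*r) = 189 - r² + 9*r)
h = 8 (h = -1*(-1)*8 = 1*8 = 8)
z(223) - h = (189 - 1*223² + 9*223) - 1*8 = (189 - 1*49729 + 2007) - 8 = (189 - 49729 + 2007) - 8 = -47533 - 8 = -47541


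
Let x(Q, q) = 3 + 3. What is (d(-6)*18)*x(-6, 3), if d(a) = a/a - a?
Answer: 756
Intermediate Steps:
x(Q, q) = 6
d(a) = 1 - a
(d(-6)*18)*x(-6, 3) = ((1 - 1*(-6))*18)*6 = ((1 + 6)*18)*6 = (7*18)*6 = 126*6 = 756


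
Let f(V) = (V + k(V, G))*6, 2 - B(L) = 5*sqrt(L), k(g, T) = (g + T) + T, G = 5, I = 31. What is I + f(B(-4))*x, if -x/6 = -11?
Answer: 5575 - 7920*I ≈ 5575.0 - 7920.0*I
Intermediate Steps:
x = 66 (x = -6*(-11) = 66)
k(g, T) = g + 2*T (k(g, T) = (T + g) + T = g + 2*T)
B(L) = 2 - 5*sqrt(L)
f(V) = 60 + 12*V (f(V) = (V + (V + 2*5))*6 = (V + (V + 10))*6 = (V + (10 + V))*6 = (10 + 2*V)*6 = 60 + 12*V)
I + f(B(-4))*x = 31 + (60 + 12*(2 - 10*I))*66 = 31 + (60 + (24 - 120*I))*66 = 31 + (84 - 120*I)*66 = 31 + (5544 - 7920*I) = 5575 - 7920*I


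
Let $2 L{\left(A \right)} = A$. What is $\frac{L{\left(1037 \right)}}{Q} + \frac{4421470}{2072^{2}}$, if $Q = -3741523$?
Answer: $\frac{8270402841453}{8031523339616} \approx 1.0297$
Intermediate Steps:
$L{\left(A \right)} = \frac{A}{2}$
$\frac{L{\left(1037 \right)}}{Q} + \frac{4421470}{2072^{2}} = \frac{\frac{1}{2} \cdot 1037}{-3741523} + \frac{4421470}{2072^{2}} = \frac{1037}{2} \left(- \frac{1}{3741523}\right) + \frac{4421470}{4293184} = - \frac{1037}{7483046} + 4421470 \cdot \frac{1}{4293184} = - \frac{1037}{7483046} + \frac{2210735}{2146592} = \frac{8270402841453}{8031523339616}$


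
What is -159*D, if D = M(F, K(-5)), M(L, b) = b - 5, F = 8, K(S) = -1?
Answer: 954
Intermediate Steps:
M(L, b) = -5 + b
D = -6 (D = -5 - 1 = -6)
-159*D = -159*(-6) = 954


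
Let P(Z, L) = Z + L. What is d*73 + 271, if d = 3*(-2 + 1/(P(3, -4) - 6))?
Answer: -1388/7 ≈ -198.29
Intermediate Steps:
P(Z, L) = L + Z
d = -45/7 (d = 3*(-2 + 1/((-4 + 3) - 6)) = 3*(-2 + 1/(-1 - 6)) = 3*(-2 + 1/(-7)) = 3*(-2 - ⅐) = 3*(-15/7) = -45/7 ≈ -6.4286)
d*73 + 271 = -45/7*73 + 271 = -3285/7 + 271 = -1388/7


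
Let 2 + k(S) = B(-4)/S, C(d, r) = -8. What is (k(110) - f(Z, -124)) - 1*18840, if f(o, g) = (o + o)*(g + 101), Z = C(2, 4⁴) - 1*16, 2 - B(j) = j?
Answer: -1097027/55 ≈ -19946.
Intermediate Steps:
B(j) = 2 - j
Z = -24 (Z = -8 - 1*16 = -8 - 16 = -24)
k(S) = -2 + 6/S (k(S) = -2 + (2 - 1*(-4))/S = -2 + (2 + 4)/S = -2 + 6/S)
f(o, g) = 2*o*(101 + g) (f(o, g) = (2*o)*(101 + g) = 2*o*(101 + g))
(k(110) - f(Z, -124)) - 1*18840 = ((-2 + 6/110) - 2*(-24)*(101 - 124)) - 1*18840 = ((-2 + 6*(1/110)) - 2*(-24)*(-23)) - 18840 = ((-2 + 3/55) - 1*1104) - 18840 = (-107/55 - 1104) - 18840 = -60827/55 - 18840 = -1097027/55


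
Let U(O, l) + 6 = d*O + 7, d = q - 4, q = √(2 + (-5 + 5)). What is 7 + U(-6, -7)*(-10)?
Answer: -243 + 60*√2 ≈ -158.15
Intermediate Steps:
q = √2 (q = √(2 + 0) = √2 ≈ 1.4142)
d = -4 + √2 (d = √2 - 4 = -4 + √2 ≈ -2.5858)
U(O, l) = 1 + O*(-4 + √2) (U(O, l) = -6 + ((-4 + √2)*O + 7) = -6 + (O*(-4 + √2) + 7) = -6 + (7 + O*(-4 + √2)) = 1 + O*(-4 + √2))
7 + U(-6, -7)*(-10) = 7 + (1 - 1*(-6)*(4 - √2))*(-10) = 7 + (1 + (24 - 6*√2))*(-10) = 7 + (25 - 6*√2)*(-10) = 7 + (-250 + 60*√2) = -243 + 60*√2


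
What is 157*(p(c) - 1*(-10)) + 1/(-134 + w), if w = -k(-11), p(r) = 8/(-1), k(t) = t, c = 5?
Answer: 38621/123 ≈ 313.99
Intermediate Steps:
p(r) = -8 (p(r) = 8*(-1) = -8)
w = 11 (w = -1*(-11) = 11)
157*(p(c) - 1*(-10)) + 1/(-134 + w) = 157*(-8 - 1*(-10)) + 1/(-134 + 11) = 157*(-8 + 10) + 1/(-123) = 157*2 - 1/123 = 314 - 1/123 = 38621/123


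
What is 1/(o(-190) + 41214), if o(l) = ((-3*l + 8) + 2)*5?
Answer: 1/44114 ≈ 2.2669e-5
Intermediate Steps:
o(l) = 50 - 15*l (o(l) = ((8 - 3*l) + 2)*5 = (10 - 3*l)*5 = 50 - 15*l)
1/(o(-190) + 41214) = 1/((50 - 15*(-190)) + 41214) = 1/((50 + 2850) + 41214) = 1/(2900 + 41214) = 1/44114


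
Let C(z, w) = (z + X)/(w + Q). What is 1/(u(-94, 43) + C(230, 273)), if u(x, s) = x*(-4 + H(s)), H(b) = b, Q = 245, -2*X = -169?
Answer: -28/102631 ≈ -0.00027282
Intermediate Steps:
X = 169/2 (X = -1/2*(-169) = 169/2 ≈ 84.500)
C(z, w) = (169/2 + z)/(245 + w) (C(z, w) = (z + 169/2)/(w + 245) = (169/2 + z)/(245 + w))
u(x, s) = x*(-4 + s)
1/(u(-94, 43) + C(230, 273)) = 1/(-94*(-4 + 43) + (169/2 + 230)/(245 + 273)) = 1/(-94*39 + (629/2)/518) = 1/(-3666 + (1/518)*(629/2)) = 1/(-3666 + 17/28) = 1/(-102631/28) = -28/102631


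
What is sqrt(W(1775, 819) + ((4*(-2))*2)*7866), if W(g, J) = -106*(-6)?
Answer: 2*I*sqrt(31305) ≈ 353.86*I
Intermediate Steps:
W(g, J) = 636
sqrt(W(1775, 819) + ((4*(-2))*2)*7866) = sqrt(636 + ((4*(-2))*2)*7866) = sqrt(636 - 8*2*7866) = sqrt(636 - 16*7866) = sqrt(636 - 125856) = sqrt(-125220) = 2*I*sqrt(31305)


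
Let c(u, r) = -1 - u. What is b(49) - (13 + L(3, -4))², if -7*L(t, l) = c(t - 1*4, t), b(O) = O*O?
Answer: 2232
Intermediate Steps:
b(O) = O²
L(t, l) = -3/7 + t/7 (L(t, l) = -(-1 - (t - 1*4))/7 = -(-1 - (t - 4))/7 = -(-1 - (-4 + t))/7 = -(-1 + (4 - t))/7 = -(3 - t)/7 = -3/7 + t/7)
b(49) - (13 + L(3, -4))² = 49² - (13 + (-3/7 + (⅐)*3))² = 2401 - (13 + (-3/7 + 3/7))² = 2401 - (13 + 0)² = 2401 - 1*13² = 2401 - 1*169 = 2401 - 169 = 2232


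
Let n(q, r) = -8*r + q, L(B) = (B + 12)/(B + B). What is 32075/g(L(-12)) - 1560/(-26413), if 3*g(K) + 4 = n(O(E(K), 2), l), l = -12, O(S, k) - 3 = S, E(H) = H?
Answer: 508347825/501847 ≈ 1013.0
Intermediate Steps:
L(B) = (12 + B)/(2*B) (L(B) = (12 + B)/((2*B)) = (12 + B)*(1/(2*B)) = (12 + B)/(2*B))
O(S, k) = 3 + S
n(q, r) = q - 8*r
g(K) = 95/3 + K/3 (g(K) = -4/3 + ((3 + K) - 8*(-12))/3 = -4/3 + ((3 + K) + 96)/3 = -4/3 + (99 + K)/3 = -4/3 + (33 + K/3) = 95/3 + K/3)
32075/g(L(-12)) - 1560/(-26413) = 32075/(95/3 + ((1/2)*(12 - 12)/(-12))/3) - 1560/(-26413) = 32075/(95/3 + ((1/2)*(-1/12)*0)/3) - 1560*(-1/26413) = 32075/(95/3 + (1/3)*0) + 1560/26413 = 32075/(95/3 + 0) + 1560/26413 = 32075/(95/3) + 1560/26413 = 32075*(3/95) + 1560/26413 = 19245/19 + 1560/26413 = 508347825/501847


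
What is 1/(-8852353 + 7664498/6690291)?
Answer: -6690291/59224809940225 ≈ -1.1296e-7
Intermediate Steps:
1/(-8852353 + 7664498/6690291) = 1/(-59224809940225/6690291) = -6690291/59224809940225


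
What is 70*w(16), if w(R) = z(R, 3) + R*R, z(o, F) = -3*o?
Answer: 14560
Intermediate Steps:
w(R) = R**2 - 3*R (w(R) = -3*R + R*R = -3*R + R**2 = R**2 - 3*R)
70*w(16) = 70*(16*(-3 + 16)) = 70*(16*13) = 70*208 = 14560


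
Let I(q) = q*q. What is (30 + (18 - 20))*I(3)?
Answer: 252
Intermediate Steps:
I(q) = q²
(30 + (18 - 20))*I(3) = (30 + (18 - 20))*3² = (30 - 2)*9 = 28*9 = 252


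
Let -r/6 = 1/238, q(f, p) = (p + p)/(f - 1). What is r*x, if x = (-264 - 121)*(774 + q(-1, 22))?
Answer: 124080/17 ≈ 7298.8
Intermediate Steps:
q(f, p) = 2*p/(-1 + f) (q(f, p) = (2*p)/(-1 + f) = 2*p/(-1 + f))
x = -289520 (x = (-264 - 121)*(774 + 2*22/(-1 - 1)) = -385*(774 + 2*22/(-2)) = -385*(774 + 2*22*(-1/2)) = -385*(774 - 22) = -385*752 = -289520)
r = -3/119 (r = -6/238 = -6*1/238 = -3/119 ≈ -0.025210)
r*x = -3/119*(-289520) = 124080/17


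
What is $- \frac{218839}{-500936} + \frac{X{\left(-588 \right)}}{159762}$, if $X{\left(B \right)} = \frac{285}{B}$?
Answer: $\frac{107070860147}{245093520273} \approx 0.43686$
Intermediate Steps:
$- \frac{218839}{-500936} + \frac{X{\left(-588 \right)}}{159762} = - \frac{218839}{-500936} + \frac{285 \frac{1}{-588}}{159762} = \left(-218839\right) \left(- \frac{1}{500936}\right) + 285 \left(- \frac{1}{588}\right) \frac{1}{159762} = \frac{218839}{500936} - \frac{95}{31313352} = \frac{107070860147}{245093520273}$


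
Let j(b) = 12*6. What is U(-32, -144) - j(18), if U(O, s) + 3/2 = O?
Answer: -211/2 ≈ -105.50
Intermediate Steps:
U(O, s) = -3/2 + O
j(b) = 72
U(-32, -144) - j(18) = (-3/2 - 32) - 1*72 = -67/2 - 72 = -211/2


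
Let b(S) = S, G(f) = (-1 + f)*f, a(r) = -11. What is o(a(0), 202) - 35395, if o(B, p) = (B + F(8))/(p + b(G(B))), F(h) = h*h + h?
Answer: -11821869/334 ≈ -35395.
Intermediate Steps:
G(f) = f*(-1 + f)
F(h) = h + h² (F(h) = h² + h = h + h²)
o(B, p) = (72 + B)/(p + B*(-1 + B)) (o(B, p) = (B + 8*(1 + 8))/(p + B*(-1 + B)) = (B + 8*9)/(p + B*(-1 + B)) = (B + 72)/(p + B*(-1 + B)) = (72 + B)/(p + B*(-1 + B)))
o(a(0), 202) - 35395 = (72 - 11)/(202 - 11*(-1 - 11)) - 35395 = 61/(202 - 11*(-12)) - 35395 = 61/(202 + 132) - 35395 = 61/334 - 35395 = -11821869/334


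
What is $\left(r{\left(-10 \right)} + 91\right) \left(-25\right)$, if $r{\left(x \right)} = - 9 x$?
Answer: $-4525$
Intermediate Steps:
$\left(r{\left(-10 \right)} + 91\right) \left(-25\right) = \left(\left(-9\right) \left(-10\right) + 91\right) \left(-25\right) = \left(90 + 91\right) \left(-25\right) = 181 \left(-25\right) = -4525$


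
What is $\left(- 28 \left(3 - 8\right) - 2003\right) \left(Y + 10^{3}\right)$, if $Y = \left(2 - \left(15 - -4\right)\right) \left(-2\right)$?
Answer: $-1926342$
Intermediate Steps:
$Y = 34$ ($Y = \left(2 - \left(15 + 4\right)\right) \left(-2\right) = \left(2 - 19\right) \left(-2\right) = \left(-17\right) \left(-2\right) = 34$)
$\left(- 28 \left(3 - 8\right) - 2003\right) \left(Y + 10^{3}\right) = \left(- 28 \left(3 - 8\right) - 2003\right) \left(34 + 10^{3}\right) = \left(\left(-28\right) \left(-5\right) - 2003\right) \left(34 + 1000\right) = \left(140 - 2003\right) 1034 = \left(-1863\right) 1034 = -1926342$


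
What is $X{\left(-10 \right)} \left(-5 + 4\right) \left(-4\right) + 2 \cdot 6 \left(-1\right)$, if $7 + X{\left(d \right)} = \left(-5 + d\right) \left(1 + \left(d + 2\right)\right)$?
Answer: $380$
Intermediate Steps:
$X{\left(d \right)} = -7 + \left(-5 + d\right) \left(3 + d\right)$ ($X{\left(d \right)} = -7 + \left(-5 + d\right) \left(1 + \left(d + 2\right)\right) = -7 + \left(-5 + d\right) \left(1 + \left(2 + d\right)\right) = -7 + \left(-5 + d\right) \left(3 + d\right)$)
$X{\left(-10 \right)} \left(-5 + 4\right) \left(-4\right) + 2 \cdot 6 \left(-1\right) = \left(-22 + \left(-10\right)^{2} - -20\right) \left(-5 + 4\right) \left(-4\right) + 2 \cdot 6 \left(-1\right) = \left(-22 + 100 + 20\right) \left(\left(-1\right) \left(-4\right)\right) + 12 \left(-1\right) = 98 \cdot 4 - 12 = 392 - 12 = 380$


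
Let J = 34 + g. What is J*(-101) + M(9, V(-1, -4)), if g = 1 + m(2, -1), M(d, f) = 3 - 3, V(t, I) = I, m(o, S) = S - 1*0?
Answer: -3434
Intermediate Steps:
m(o, S) = S (m(o, S) = S + 0 = S)
M(d, f) = 0
g = 0 (g = 1 - 1 = 0)
J = 34 (J = 34 + 0 = 34)
J*(-101) + M(9, V(-1, -4)) = 34*(-101) + 0 = -3434 + 0 = -3434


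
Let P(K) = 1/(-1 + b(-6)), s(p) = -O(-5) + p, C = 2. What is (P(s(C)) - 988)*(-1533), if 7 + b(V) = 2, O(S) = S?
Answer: 3029719/2 ≈ 1.5149e+6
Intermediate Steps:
b(V) = -5 (b(V) = -7 + 2 = -5)
s(p) = 5 + p (s(p) = -1*(-5) + p = 5 + p)
P(K) = -⅙ (P(K) = 1/(-1 - 5) = 1/(-6) = -⅙)
(P(s(C)) - 988)*(-1533) = (-⅙ - 988)*(-1533) = -5929/6*(-1533) = 3029719/2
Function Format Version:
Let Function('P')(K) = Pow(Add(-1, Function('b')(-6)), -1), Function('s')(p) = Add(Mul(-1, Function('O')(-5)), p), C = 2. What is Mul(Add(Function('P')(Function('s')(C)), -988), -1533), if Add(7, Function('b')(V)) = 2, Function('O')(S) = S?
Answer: Rational(3029719, 2) ≈ 1.5149e+6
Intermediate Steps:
Function('b')(V) = -5 (Function('b')(V) = Add(-7, 2) = -5)
Function('s')(p) = Add(5, p) (Function('s')(p) = Add(Mul(-1, -5), p) = Add(5, p))
Function('P')(K) = Rational(-1, 6) (Function('P')(K) = Pow(Add(-1, -5), -1) = Pow(-6, -1) = Rational(-1, 6))
Mul(Add(Function('P')(Function('s')(C)), -988), -1533) = Mul(Add(Rational(-1, 6), -988), -1533) = Mul(Rational(-5929, 6), -1533) = Rational(3029719, 2)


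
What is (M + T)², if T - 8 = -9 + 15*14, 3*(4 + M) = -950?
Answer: 112225/9 ≈ 12469.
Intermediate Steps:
M = -962/3 (M = -4 + (⅓)*(-950) = -4 - 950/3 = -962/3 ≈ -320.67)
T = 209 (T = 8 + (-9 + 15*14) = 8 + (-9 + 210) = 8 + 201 = 209)
(M + T)² = (-962/3 + 209)² = (-335/3)² = 112225/9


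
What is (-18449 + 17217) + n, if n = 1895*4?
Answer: 6348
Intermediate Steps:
n = 7580
(-18449 + 17217) + n = (-18449 + 17217) + 7580 = -1232 + 7580 = 6348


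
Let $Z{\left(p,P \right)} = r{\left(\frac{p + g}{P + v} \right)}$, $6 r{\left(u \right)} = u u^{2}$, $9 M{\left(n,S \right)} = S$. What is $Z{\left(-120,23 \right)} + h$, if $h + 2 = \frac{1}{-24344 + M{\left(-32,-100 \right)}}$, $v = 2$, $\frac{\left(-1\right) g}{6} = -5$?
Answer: $- \frac{267858637}{27399500} \approx -9.776$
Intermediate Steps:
$g = 30$ ($g = \left(-6\right) \left(-5\right) = 30$)
$M{\left(n,S \right)} = \frac{S}{9}$
$r{\left(u \right)} = \frac{u^{3}}{6}$ ($r{\left(u \right)} = \frac{u u^{2}}{6} = \frac{u^{3}}{6}$)
$Z{\left(p,P \right)} = \frac{\left(30 + p\right)^{3}}{6 \left(2 + P\right)^{3}}$ ($Z{\left(p,P \right)} = \frac{\left(\frac{p + 30}{P + 2}\right)^{3}}{6} = \frac{\left(\frac{30 + p}{2 + P}\right)^{3}}{6} = \frac{\frac{1}{\left(2 + P\right)^{3}} \left(30 + p\right)^{3}}{6} = \frac{\left(30 + p\right)^{3}}{6 \left(2 + P\right)^{3}}$)
$h = - \frac{438401}{219196}$ ($h = -2 + \frac{1}{-24344 + \frac{1}{9} \left(-100\right)} = -2 + \frac{1}{-24344 - \frac{100}{9}} = -2 + \frac{1}{- \frac{219196}{9}} = -2 - \frac{9}{219196} = - \frac{438401}{219196} \approx -2.0$)
$Z{\left(-120,23 \right)} + h = \frac{\left(30 - 120\right)^{3}}{6 \left(2 + 23\right)^{3}} - \frac{438401}{219196} = \frac{\left(-90\right)^{3}}{6 \cdot 15625} - \frac{438401}{219196} = \frac{1}{6} \cdot \frac{1}{15625} \left(-729000\right) - \frac{438401}{219196} = - \frac{972}{125} - \frac{438401}{219196} = - \frac{267858637}{27399500}$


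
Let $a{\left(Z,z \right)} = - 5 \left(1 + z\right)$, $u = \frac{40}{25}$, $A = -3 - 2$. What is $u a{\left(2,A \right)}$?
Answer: $32$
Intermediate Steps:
$A = -5$
$u = \frac{8}{5}$ ($u = 40 \cdot \frac{1}{25} = \frac{8}{5} \approx 1.6$)
$a{\left(Z,z \right)} = -5 - 5 z$
$u a{\left(2,A \right)} = \frac{8 \left(-5 - -25\right)}{5} = \frac{8 \left(-5 + 25\right)}{5} = \frac{8}{5} \cdot 20 = 32$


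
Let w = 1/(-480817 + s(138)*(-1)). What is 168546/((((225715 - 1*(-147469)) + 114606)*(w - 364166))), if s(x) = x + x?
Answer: -1930626209/2034754586628805 ≈ -9.4882e-7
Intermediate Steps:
s(x) = 2*x
w = -1/481093 (w = 1/(-480817 + (2*138)*(-1)) = 1/(-480817 + 276*(-1)) = 1/(-480817 - 276) = 1/(-481093) = -1/481093 ≈ -2.0786e-6)
168546/((((225715 - 1*(-147469)) + 114606)*(w - 364166))) = 168546/((((225715 - 1*(-147469)) + 114606)*(-1/481093 - 364166))) = 168546/((((225715 + 147469) + 114606)*(-175197713439/481093))) = 168546/(((373184 + 114606)*(-175197713439/481093))) = 168546/((487790*(-175197713439/481093))) = 168546/(-85459692638409810/481093) = 168546*(-481093/85459692638409810) = -1930626209/2034754586628805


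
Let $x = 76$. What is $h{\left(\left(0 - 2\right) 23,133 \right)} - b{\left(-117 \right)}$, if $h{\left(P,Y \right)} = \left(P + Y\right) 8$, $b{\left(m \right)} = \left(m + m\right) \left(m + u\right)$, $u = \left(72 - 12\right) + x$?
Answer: $5142$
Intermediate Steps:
$u = 136$ ($u = \left(72 - 12\right) + 76 = 60 + 76 = 136$)
$b{\left(m \right)} = 2 m \left(136 + m\right)$ ($b{\left(m \right)} = \left(m + m\right) \left(m + 136\right) = 2 m \left(136 + m\right)$)
$h{\left(P,Y \right)} = 8 P + 8 Y$
$h{\left(\left(0 - 2\right) 23,133 \right)} - b{\left(-117 \right)} = \left(8 \left(0 - 2\right) 23 + 8 \cdot 133\right) - 2 \left(-117\right) \left(136 - 117\right) = \left(8 \left(0 - 2\right) 23 + 1064\right) - 2 \left(-117\right) 19 = \left(8 \left(\left(-2\right) 23\right) + 1064\right) - -4446 = \left(8 \left(-46\right) + 1064\right) + 4446 = \left(-368 + 1064\right) + 4446 = 696 + 4446 = 5142$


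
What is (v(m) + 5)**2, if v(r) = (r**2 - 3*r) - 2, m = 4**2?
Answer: 44521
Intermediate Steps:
m = 16
v(r) = -2 + r**2 - 3*r
(v(m) + 5)**2 = ((-2 + 16**2 - 3*16) + 5)**2 = ((-2 + 256 - 48) + 5)**2 = (206 + 5)**2 = 211**2 = 44521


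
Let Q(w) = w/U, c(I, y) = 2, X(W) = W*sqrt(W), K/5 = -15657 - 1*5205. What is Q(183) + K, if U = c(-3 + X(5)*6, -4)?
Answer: -208437/2 ≈ -1.0422e+5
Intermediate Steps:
K = -104310 (K = 5*(-15657 - 1*5205) = 5*(-15657 - 5205) = 5*(-20862) = -104310)
X(W) = W**(3/2)
U = 2
Q(w) = w/2
Q(183) + K = (1/2)*183 - 104310 = 183/2 - 104310 = -208437/2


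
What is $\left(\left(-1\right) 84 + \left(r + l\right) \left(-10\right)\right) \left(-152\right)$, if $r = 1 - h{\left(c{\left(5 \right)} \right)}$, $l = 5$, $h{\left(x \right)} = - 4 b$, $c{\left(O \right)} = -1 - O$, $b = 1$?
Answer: $27968$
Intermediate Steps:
$h{\left(x \right)} = -4$ ($h{\left(x \right)} = \left(-4\right) 1 = -4$)
$r = 5$ ($r = 1 - -4 = 1 + 4 = 5$)
$\left(\left(-1\right) 84 + \left(r + l\right) \left(-10\right)\right) \left(-152\right) = \left(\left(-1\right) 84 + \left(5 + 5\right) \left(-10\right)\right) \left(-152\right) = \left(-84 + 10 \left(-10\right)\right) \left(-152\right) = \left(-84 - 100\right) \left(-152\right) = \left(-184\right) \left(-152\right) = 27968$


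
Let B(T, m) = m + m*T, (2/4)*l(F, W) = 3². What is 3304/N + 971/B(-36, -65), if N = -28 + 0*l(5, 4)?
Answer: -267479/2275 ≈ -117.57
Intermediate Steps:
l(F, W) = 18 (l(F, W) = 2*3² = 2*9 = 18)
B(T, m) = m + T*m
N = -28 (N = -28 + 0*18 = -28 + 0 = -28)
3304/N + 971/B(-36, -65) = 3304/(-28) + 971/((-65*(1 - 36))) = 3304*(-1/28) + 971/((-65*(-35))) = -118 + 971/2275 = -267479/2275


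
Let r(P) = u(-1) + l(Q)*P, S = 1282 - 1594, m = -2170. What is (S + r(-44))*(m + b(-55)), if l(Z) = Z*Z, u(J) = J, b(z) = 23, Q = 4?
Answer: 2183499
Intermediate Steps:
S = -312
l(Z) = Z**2
r(P) = -1 + 16*P (r(P) = -1 + 4**2*P = -1 + 16*P)
(S + r(-44))*(m + b(-55)) = (-312 + (-1 + 16*(-44)))*(-2170 + 23) = (-312 + (-1 - 704))*(-2147) = (-312 - 705)*(-2147) = -1017*(-2147) = 2183499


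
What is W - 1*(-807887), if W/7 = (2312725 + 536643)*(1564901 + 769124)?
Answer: 46553473831287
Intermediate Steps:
W = 46553473023400 (W = 7*((2312725 + 536643)*(1564901 + 769124)) = 7*(2849368*2334025) = 7*6650496146200 = 46553473023400)
W - 1*(-807887) = 46553473023400 - 1*(-807887) = 46553473023400 + 807887 = 46553473831287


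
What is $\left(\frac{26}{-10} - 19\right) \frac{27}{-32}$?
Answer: $\frac{729}{40} \approx 18.225$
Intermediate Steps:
$\left(\frac{26}{-10} - 19\right) \frac{27}{-32} = \left(26 \left(- \frac{1}{10}\right) - 19\right) 27 \left(- \frac{1}{32}\right) = \left(- \frac{13}{5} - 19\right) \left(- \frac{27}{32}\right) = \left(- \frac{108}{5}\right) \left(- \frac{27}{32}\right) = \frac{729}{40}$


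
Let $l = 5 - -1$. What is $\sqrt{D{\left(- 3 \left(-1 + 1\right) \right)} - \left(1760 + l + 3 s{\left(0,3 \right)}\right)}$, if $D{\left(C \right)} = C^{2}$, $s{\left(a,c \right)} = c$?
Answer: $5 i \sqrt{71} \approx 42.131 i$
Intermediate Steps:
$l = 6$ ($l = 5 + 1 = 6$)
$\sqrt{D{\left(- 3 \left(-1 + 1\right) \right)} - \left(1760 + l + 3 s{\left(0,3 \right)}\right)} = \sqrt{\left(- 3 \left(-1 + 1\right)\right)^{2} - \left(1766 + 9\right)} = \sqrt{\left(\left(-3\right) 0\right)^{2} - 1775} = \sqrt{0^{2} - 1775} = \sqrt{0 - 1775} = \sqrt{-1775} = 5 i \sqrt{71}$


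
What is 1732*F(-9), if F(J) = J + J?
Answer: -31176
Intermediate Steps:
F(J) = 2*J
1732*F(-9) = 1732*(2*(-9)) = 1732*(-18) = -31176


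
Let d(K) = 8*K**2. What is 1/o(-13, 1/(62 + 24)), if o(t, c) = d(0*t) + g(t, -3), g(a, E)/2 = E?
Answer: -1/6 ≈ -0.16667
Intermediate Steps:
g(a, E) = 2*E
o(t, c) = -6 (o(t, c) = 8*(0*t)**2 + 2*(-3) = 8*0**2 - 6 = 8*0 - 6 = 0 - 6 = -6)
1/o(-13, 1/(62 + 24)) = 1/(-6) = -1/6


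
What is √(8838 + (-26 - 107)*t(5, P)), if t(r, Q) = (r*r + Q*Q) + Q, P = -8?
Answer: 3*I*√215 ≈ 43.989*I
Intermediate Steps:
t(r, Q) = Q + Q² + r² (t(r, Q) = (r² + Q²) + Q = (Q² + r²) + Q = Q + Q² + r²)
√(8838 + (-26 - 107)*t(5, P)) = √(8838 + (-26 - 107)*(-8 + (-8)² + 5²)) = √(8838 - 133*(-8 + 64 + 25)) = √(8838 - 133*81) = √(8838 - 10773) = √(-1935) = 3*I*√215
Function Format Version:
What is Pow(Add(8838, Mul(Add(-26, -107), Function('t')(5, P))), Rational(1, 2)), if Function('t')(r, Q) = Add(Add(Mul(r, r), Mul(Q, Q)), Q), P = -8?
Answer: Mul(3, I, Pow(215, Rational(1, 2))) ≈ Mul(43.989, I)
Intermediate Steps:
Function('t')(r, Q) = Add(Q, Pow(Q, 2), Pow(r, 2)) (Function('t')(r, Q) = Add(Add(Pow(r, 2), Pow(Q, 2)), Q) = Add(Add(Pow(Q, 2), Pow(r, 2)), Q) = Add(Q, Pow(Q, 2), Pow(r, 2)))
Pow(Add(8838, Mul(Add(-26, -107), Function('t')(5, P))), Rational(1, 2)) = Pow(Add(8838, Mul(Add(-26, -107), Add(-8, Pow(-8, 2), Pow(5, 2)))), Rational(1, 2)) = Pow(Add(8838, Mul(-133, Add(-8, 64, 25))), Rational(1, 2)) = Pow(Add(8838, Mul(-133, 81)), Rational(1, 2)) = Pow(Add(8838, -10773), Rational(1, 2)) = Pow(-1935, Rational(1, 2)) = Mul(3, I, Pow(215, Rational(1, 2)))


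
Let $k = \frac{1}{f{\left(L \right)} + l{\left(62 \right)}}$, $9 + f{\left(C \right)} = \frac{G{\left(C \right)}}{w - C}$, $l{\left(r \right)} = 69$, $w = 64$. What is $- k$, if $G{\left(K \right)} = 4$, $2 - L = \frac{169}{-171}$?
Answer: $- \frac{10433}{626664} \approx -0.016648$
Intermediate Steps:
$L = \frac{511}{171}$ ($L = 2 - \frac{169}{-171} = 2 - 169 \left(- \frac{1}{171}\right) = 2 - - \frac{169}{171} = 2 + \frac{169}{171} = \frac{511}{171} \approx 2.9883$)
$f{\left(C \right)} = -9 + \frac{4}{64 - C}$
$k = \frac{10433}{626664}$ ($k = \frac{1}{\frac{572 - \frac{511}{19}}{-64 + \frac{511}{171}} + 69} = \frac{1}{\frac{572 - \frac{511}{19}}{- \frac{10433}{171}} + 69} = \frac{1}{\left(- \frac{171}{10433}\right) \frac{10357}{19} + 69} = \frac{1}{- \frac{93213}{10433} + 69} = \frac{1}{\frac{626664}{10433}} = \frac{10433}{626664} \approx 0.016648$)
$- k = \left(-1\right) \frac{10433}{626664} = - \frac{10433}{626664}$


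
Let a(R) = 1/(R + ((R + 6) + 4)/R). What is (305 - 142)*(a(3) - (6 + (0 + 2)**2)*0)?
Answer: 489/22 ≈ 22.227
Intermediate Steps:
a(R) = 1/(R + (10 + R)/R) (a(R) = 1/(R + ((6 + R) + 4)/R) = 1/(R + (10 + R)/R))
(305 - 142)*(a(3) - (6 + (0 + 2)**2)*0) = (305 - 142)*(3/(10 + 3 + 3**2) - (6 + (0 + 2)**2)*0) = 163*(3/(10 + 3 + 9) - (6 + 2**2)*0) = 163*(3/22 - (6 + 4)*0) = 163*(3*(1/22) - 10*0) = 163*(3/22 - 1*0) = 163*(3/22 + 0) = 163*(3/22) = 489/22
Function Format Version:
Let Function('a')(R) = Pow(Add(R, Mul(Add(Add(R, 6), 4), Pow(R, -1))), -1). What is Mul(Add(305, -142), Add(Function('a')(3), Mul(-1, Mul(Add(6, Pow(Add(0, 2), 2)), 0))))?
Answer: Rational(489, 22) ≈ 22.227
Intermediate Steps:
Function('a')(R) = Pow(Add(R, Mul(Pow(R, -1), Add(10, R))), -1) (Function('a')(R) = Pow(Add(R, Mul(Add(Add(6, R), 4), Pow(R, -1))), -1) = Pow(Add(R, Mul(Add(10, R), Pow(R, -1))), -1) = Pow(Add(R, Mul(Pow(R, -1), Add(10, R))), -1))
Mul(Add(305, -142), Add(Function('a')(3), Mul(-1, Mul(Add(6, Pow(Add(0, 2), 2)), 0)))) = Mul(Add(305, -142), Add(Mul(3, Pow(Add(10, 3, Pow(3, 2)), -1)), Mul(-1, Mul(Add(6, Pow(Add(0, 2), 2)), 0)))) = Mul(163, Add(Mul(3, Pow(Add(10, 3, 9), -1)), Mul(-1, Mul(Add(6, Pow(2, 2)), 0)))) = Mul(163, Add(Mul(3, Pow(22, -1)), Mul(-1, Mul(Add(6, 4), 0)))) = Mul(163, Add(Mul(3, Rational(1, 22)), Mul(-1, Mul(10, 0)))) = Mul(163, Add(Rational(3, 22), Mul(-1, 0))) = Mul(163, Add(Rational(3, 22), 0)) = Mul(163, Rational(3, 22)) = Rational(489, 22)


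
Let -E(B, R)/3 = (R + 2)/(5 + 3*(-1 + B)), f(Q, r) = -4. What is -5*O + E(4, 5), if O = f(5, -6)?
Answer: 37/2 ≈ 18.500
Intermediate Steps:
E(B, R) = -3*(2 + R)/(2 + 3*B) (E(B, R) = -3*(R + 2)/(5 + 3*(-1 + B)) = -3*(2 + R)/(5 + (-3 + 3*B)) = -3*(2 + R)/(2 + 3*B))
O = -4
-5*O + E(4, 5) = -5*(-4) + 3*(-2 - 1*5)/(2 + 3*4) = 20 + 3*(-2 - 5)/(2 + 12) = 20 + 3*(-7)/14 = 20 + 3*(1/14)*(-7) = 20 - 3/2 = 37/2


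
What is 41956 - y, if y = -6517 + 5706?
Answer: 42767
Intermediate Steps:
y = -811
41956 - y = 41956 - 1*(-811) = 41956 + 811 = 42767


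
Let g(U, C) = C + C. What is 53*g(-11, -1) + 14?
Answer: -92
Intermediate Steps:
g(U, C) = 2*C
53*g(-11, -1) + 14 = 53*(2*(-1)) + 14 = 53*(-2) + 14 = -106 + 14 = -92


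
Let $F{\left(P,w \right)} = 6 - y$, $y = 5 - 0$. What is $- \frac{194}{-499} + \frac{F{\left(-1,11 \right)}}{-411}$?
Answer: $\frac{79235}{205089} \approx 0.38634$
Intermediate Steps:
$y = 5$ ($y = 5 + 0 = 5$)
$F{\left(P,w \right)} = 1$ ($F{\left(P,w \right)} = 6 - 5 = 1$)
$- \frac{194}{-499} + \frac{F{\left(-1,11 \right)}}{-411} = - \frac{194}{-499} + 1 \frac{1}{-411} = \left(-194\right) \left(- \frac{1}{499}\right) + 1 \left(- \frac{1}{411}\right) = \frac{194}{499} - \frac{1}{411} = \frac{79235}{205089}$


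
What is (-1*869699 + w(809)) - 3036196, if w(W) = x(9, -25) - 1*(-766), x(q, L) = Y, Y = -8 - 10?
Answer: -3905147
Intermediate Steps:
Y = -18
x(q, L) = -18
w(W) = 748 (w(W) = -18 - 1*(-766) = -18 + 766 = 748)
(-1*869699 + w(809)) - 3036196 = (-1*869699 + 748) - 3036196 = (-869699 + 748) - 3036196 = -868951 - 3036196 = -3905147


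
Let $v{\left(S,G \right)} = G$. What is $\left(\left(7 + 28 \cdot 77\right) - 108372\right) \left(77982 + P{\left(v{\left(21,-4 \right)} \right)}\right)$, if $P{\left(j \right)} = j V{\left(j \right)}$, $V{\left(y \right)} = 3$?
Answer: $-8281115730$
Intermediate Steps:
$P{\left(j \right)} = 3 j$ ($P{\left(j \right)} = j 3 = 3 j$)
$\left(\left(7 + 28 \cdot 77\right) - 108372\right) \left(77982 + P{\left(v{\left(21,-4 \right)} \right)}\right) = \left(\left(7 + 28 \cdot 77\right) - 108372\right) \left(77982 + 3 \left(-4\right)\right) = \left(\left(7 + 2156\right) - 108372\right) \left(77982 - 12\right) = \left(2163 - 108372\right) 77970 = \left(-106209\right) 77970 = -8281115730$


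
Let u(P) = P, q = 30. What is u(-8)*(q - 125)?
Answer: 760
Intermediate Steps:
u(-8)*(q - 125) = -8*(30 - 125) = -8*(-95) = 760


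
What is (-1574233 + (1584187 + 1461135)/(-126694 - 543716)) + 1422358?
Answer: -50910782036/335205 ≈ -1.5188e+5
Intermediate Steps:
(-1574233 + (1584187 + 1461135)/(-126694 - 543716)) + 1422358 = (-1574233 + 3045322/(-670410)) + 1422358 = (-1574233 + 3045322*(-1/670410)) + 1422358 = (-1574233 - 1522661/335205) + 1422358 = -527692295426/335205 + 1422358 = -50910782036/335205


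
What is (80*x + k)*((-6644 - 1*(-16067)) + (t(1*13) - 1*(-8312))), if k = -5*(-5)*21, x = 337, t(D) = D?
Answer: 487803780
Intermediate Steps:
k = 525 (k = 25*21 = 525)
(80*x + k)*((-6644 - 1*(-16067)) + (t(1*13) - 1*(-8312))) = (80*337 + 525)*((-6644 - 1*(-16067)) + (1*13 - 1*(-8312))) = (26960 + 525)*((-6644 + 16067) + (13 + 8312)) = 27485*(9423 + 8325) = 27485*17748 = 487803780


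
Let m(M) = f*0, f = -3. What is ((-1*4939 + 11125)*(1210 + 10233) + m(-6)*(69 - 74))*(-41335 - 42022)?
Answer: -5900541778086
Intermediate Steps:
m(M) = 0 (m(M) = -3*0 = 0)
((-1*4939 + 11125)*(1210 + 10233) + m(-6)*(69 - 74))*(-41335 - 42022) = ((-1*4939 + 11125)*(1210 + 10233) + 0*(69 - 74))*(-41335 - 42022) = ((-4939 + 11125)*11443 + 0*(-5))*(-83357) = (6186*11443 + 0)*(-83357) = (70786398 + 0)*(-83357) = 70786398*(-83357) = -5900541778086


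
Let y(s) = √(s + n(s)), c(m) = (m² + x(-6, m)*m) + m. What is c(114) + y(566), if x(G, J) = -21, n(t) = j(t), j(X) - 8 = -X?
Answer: 10716 + 2*√2 ≈ 10719.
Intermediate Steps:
j(X) = 8 - X
n(t) = 8 - t
c(m) = m² - 20*m (c(m) = (m² - 21*m) + m = m² - 20*m)
y(s) = 2*√2 (y(s) = √(s + (8 - s)) = √8 = 2*√2)
c(114) + y(566) = 114*(-20 + 114) + 2*√2 = 114*94 + 2*√2 = 10716 + 2*√2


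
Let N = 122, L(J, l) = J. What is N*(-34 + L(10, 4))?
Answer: -2928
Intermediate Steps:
N*(-34 + L(10, 4)) = 122*(-34 + 10) = 122*(-24) = -2928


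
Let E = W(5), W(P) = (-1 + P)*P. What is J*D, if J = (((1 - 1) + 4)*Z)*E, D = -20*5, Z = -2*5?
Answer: 80000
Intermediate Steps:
W(P) = P*(-1 + P)
Z = -10
E = 20 (E = 5*(-1 + 5) = 5*4 = 20)
D = -100
J = -800 (J = (((1 - 1) + 4)*(-10))*20 = ((0 + 4)*(-10))*20 = (4*(-10))*20 = -40*20 = -800)
J*D = -800*(-100) = 80000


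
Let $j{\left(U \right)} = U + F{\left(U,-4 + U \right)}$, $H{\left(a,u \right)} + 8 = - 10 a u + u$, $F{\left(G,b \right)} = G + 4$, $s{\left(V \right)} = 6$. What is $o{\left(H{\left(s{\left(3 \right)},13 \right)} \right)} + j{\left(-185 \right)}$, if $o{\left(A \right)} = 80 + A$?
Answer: $-1061$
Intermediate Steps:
$F{\left(G,b \right)} = 4 + G$
$H{\left(a,u \right)} = -8 + u - 10 a u$ ($H{\left(a,u \right)} = -8 + \left(- 10 a u + u\right) = -8 - \left(- u + 10 a u\right) = -8 + u - 10 a u$)
$j{\left(U \right)} = 4 + 2 U$ ($j{\left(U \right)} = U + \left(4 + U\right) = 4 + 2 U$)
$o{\left(H{\left(s{\left(3 \right)},13 \right)} \right)} + j{\left(-185 \right)} = \left(80 - \left(-5 + 780\right)\right) + \left(4 + 2 \left(-185\right)\right) = \left(80 - 775\right) + \left(4 - 370\right) = \left(80 - 775\right) - 366 = -695 - 366 = -1061$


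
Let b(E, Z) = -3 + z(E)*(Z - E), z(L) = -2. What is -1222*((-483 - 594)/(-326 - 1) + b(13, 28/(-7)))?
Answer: -4567836/109 ≈ -41907.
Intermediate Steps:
b(E, Z) = -3 - 2*Z + 2*E (b(E, Z) = -3 - 2*(Z - E) = -3 + (-2*Z + 2*E) = -3 - 2*Z + 2*E)
-1222*((-483 - 594)/(-326 - 1) + b(13, 28/(-7))) = -1222*((-483 - 594)/(-326 - 1) + (-3 - 56/(-7) + 2*13)) = -1222*(-1077/(-327) + (-3 - 56*(-1)/7 + 26)) = -1222*(-1077*(-1/327) + (-3 - 2*(-4) + 26)) = -1222*(359/109 + (-3 + 8 + 26)) = -1222*(359/109 + 31) = -1222*3738/109 = -4567836/109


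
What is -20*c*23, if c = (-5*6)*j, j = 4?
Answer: 55200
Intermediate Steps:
c = -120 (c = -5*6*4 = -30*4 = -120)
-20*c*23 = -20*(-120)*23 = 2400*23 = 55200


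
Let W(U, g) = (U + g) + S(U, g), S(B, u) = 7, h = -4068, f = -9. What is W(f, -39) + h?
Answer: -4109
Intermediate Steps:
W(U, g) = 7 + U + g (W(U, g) = (U + g) + 7 = 7 + U + g)
W(f, -39) + h = (7 - 9 - 39) - 4068 = -41 - 4068 = -4109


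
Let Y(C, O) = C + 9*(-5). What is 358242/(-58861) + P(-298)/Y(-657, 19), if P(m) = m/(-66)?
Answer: -68659541/11269206 ≈ -6.0927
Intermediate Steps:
Y(C, O) = -45 + C (Y(C, O) = C - 45 = -45 + C)
P(m) = -m/66 (P(m) = m*(-1/66) = -m/66)
358242/(-58861) + P(-298)/Y(-657, 19) = 358242/(-58861) + (-1/66*(-298))/(-45 - 657) = 358242*(-1/58861) + (149/33)/(-702) = -358242/58861 + (149/33)*(-1/702) = -358242/58861 - 149/23166 = -68659541/11269206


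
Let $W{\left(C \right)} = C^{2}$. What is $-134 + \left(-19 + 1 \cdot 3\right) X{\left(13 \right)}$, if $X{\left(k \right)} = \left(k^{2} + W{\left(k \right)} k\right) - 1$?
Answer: $-37974$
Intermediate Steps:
$X{\left(k \right)} = -1 + k^{2} + k^{3}$ ($X{\left(k \right)} = \left(k^{2} + k^{2} k\right) - 1 = \left(k^{2} + k^{3}\right) - 1 = -1 + k^{2} + k^{3}$)
$-134 + \left(-19 + 1 \cdot 3\right) X{\left(13 \right)} = -134 + \left(-19 + 1 \cdot 3\right) \left(-1 + 13^{2} + 13^{3}\right) = -134 + \left(-19 + 3\right) \left(-1 + 169 + 2197\right) = -134 - 37840 = -37974$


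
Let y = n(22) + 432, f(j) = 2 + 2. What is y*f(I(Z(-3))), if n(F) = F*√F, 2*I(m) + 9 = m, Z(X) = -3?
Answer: 1728 + 88*√22 ≈ 2140.8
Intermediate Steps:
I(m) = -9/2 + m/2
f(j) = 4
n(F) = F^(3/2)
y = 432 + 22*√22 (y = 22^(3/2) + 432 = 22*√22 + 432 = 432 + 22*√22 ≈ 535.19)
y*f(I(Z(-3))) = (432 + 22*√22)*4 = 1728 + 88*√22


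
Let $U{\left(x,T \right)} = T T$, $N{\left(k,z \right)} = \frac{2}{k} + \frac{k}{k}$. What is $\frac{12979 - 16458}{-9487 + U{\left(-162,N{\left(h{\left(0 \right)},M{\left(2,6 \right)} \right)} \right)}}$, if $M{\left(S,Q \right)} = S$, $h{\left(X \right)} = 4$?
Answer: $\frac{13916}{37939} \approx 0.3668$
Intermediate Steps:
$N{\left(k,z \right)} = 1 + \frac{2}{k}$ ($N{\left(k,z \right)} = \frac{2}{k} + 1 = 1 + \frac{2}{k}$)
$U{\left(x,T \right)} = T^{2}$
$\frac{12979 - 16458}{-9487 + U{\left(-162,N{\left(h{\left(0 \right)},M{\left(2,6 \right)} \right)} \right)}} = \frac{12979 - 16458}{-9487 + \left(\frac{2 + 4}{4}\right)^{2}} = - \frac{3479}{-9487 + \left(\frac{1}{4} \cdot 6\right)^{2}} = - \frac{3479}{-9487 + \left(\frac{3}{2}\right)^{2}} = - \frac{3479}{-9487 + \frac{9}{4}} = - \frac{3479}{- \frac{37939}{4}} = \left(-3479\right) \left(- \frac{4}{37939}\right) = \frac{13916}{37939}$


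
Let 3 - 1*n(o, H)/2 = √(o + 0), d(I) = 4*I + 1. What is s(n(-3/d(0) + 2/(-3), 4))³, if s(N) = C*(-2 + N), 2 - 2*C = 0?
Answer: 8*(6 - I*√33)³/27 ≈ -112.0 - 127.66*I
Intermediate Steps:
d(I) = 1 + 4*I
C = 1 (C = 1 - ½*0 = 1 + 0 = 1)
n(o, H) = 6 - 2*√o (n(o, H) = 6 - 2*√(o + 0) = 6 - 2*√o)
s(N) = -2 + N (s(N) = 1*(-2 + N) = -2 + N)
s(n(-3/d(0) + 2/(-3), 4))³ = (-2 + (6 - 2*√(-3/(1 + 4*0) + 2/(-3))))³ = (-2 + (6 - 2*√(-3/(1 + 0) + 2*(-⅓))))³ = (-2 + (6 - 2*√(-3/1 - ⅔)))³ = (-2 + (6 - 2*√(-3*1 - ⅔)))³ = (-2 + (6 - 2*√(-3 - ⅔)))³ = (-2 + (6 - 2*I*√33/3))³ = (4 - 2*I*√33/3)³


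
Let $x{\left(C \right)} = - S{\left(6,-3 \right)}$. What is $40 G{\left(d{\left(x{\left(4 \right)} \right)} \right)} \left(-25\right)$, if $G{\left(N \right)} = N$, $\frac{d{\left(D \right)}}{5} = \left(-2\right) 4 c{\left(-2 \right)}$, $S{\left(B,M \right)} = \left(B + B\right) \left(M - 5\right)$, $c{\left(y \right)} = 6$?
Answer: $240000$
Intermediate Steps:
$S{\left(B,M \right)} = 2 B \left(-5 + M\right)$
$x{\left(C \right)} = 96$ ($x{\left(C \right)} = - 2 \cdot 6 \left(-5 - 3\right) = - 2 \cdot 6 \left(-8\right) = \left(-1\right) \left(-96\right) = 96$)
$d{\left(D \right)} = -240$ ($d{\left(D \right)} = 5 \left(-2\right) 4 \cdot 6 = 5 \left(\left(-8\right) 6\right) = 5 \left(-48\right) = -240$)
$40 G{\left(d{\left(x{\left(4 \right)} \right)} \right)} \left(-25\right) = 40 \left(-240\right) \left(-25\right) = \left(-9600\right) \left(-25\right) = 240000$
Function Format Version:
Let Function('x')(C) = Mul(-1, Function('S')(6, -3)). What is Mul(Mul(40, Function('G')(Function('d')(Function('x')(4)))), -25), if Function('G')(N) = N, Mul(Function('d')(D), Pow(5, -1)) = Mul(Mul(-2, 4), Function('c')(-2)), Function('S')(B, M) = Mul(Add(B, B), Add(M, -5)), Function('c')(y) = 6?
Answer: 240000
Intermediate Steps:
Function('S')(B, M) = Mul(2, B, Add(-5, M)) (Function('S')(B, M) = Mul(Mul(2, B), Add(-5, M)) = Mul(2, B, Add(-5, M)))
Function('x')(C) = 96 (Function('x')(C) = Mul(-1, Mul(2, 6, Add(-5, -3))) = Mul(-1, Mul(2, 6, -8)) = Mul(-1, -96) = 96)
Function('d')(D) = -240 (Function('d')(D) = Mul(5, Mul(Mul(-2, 4), 6)) = Mul(5, Mul(-8, 6)) = Mul(5, -48) = -240)
Mul(Mul(40, Function('G')(Function('d')(Function('x')(4)))), -25) = Mul(Mul(40, -240), -25) = Mul(-9600, -25) = 240000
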